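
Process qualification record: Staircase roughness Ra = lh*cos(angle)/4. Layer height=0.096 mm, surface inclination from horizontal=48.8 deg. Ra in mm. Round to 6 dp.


Ra = 0.096 * cos(48.8) / 4 = 0.015809 mm


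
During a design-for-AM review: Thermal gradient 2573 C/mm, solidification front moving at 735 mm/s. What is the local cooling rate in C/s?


CR = 2573 * 735 = 1891155 C/s


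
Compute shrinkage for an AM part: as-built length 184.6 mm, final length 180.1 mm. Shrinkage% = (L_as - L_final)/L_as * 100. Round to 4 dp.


Shrinkage = ((184.6-180.1)/184.6)*100 = 2.4377 %


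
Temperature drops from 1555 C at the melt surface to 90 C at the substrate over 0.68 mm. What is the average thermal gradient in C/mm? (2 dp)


G = (1555-90)/0.68 = 2154.41 C/mm


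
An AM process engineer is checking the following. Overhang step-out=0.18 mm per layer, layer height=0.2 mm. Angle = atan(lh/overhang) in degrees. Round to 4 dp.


angle = atan(0.2/0.18) = 48.0128 degrees


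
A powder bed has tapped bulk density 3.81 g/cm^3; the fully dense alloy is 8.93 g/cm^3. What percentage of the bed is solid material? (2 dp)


Packing = (3.81/8.93)*100 = 42.67 %


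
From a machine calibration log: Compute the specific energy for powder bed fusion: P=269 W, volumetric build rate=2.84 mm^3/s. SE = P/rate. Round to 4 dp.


SE = 269 / 2.84 = 94.7183 J/mm^3


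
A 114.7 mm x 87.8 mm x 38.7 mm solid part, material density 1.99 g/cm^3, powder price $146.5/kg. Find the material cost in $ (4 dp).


V = 114.7 * 87.8 * 38.7 = 389734.542 mm^3 = 389.734542 cm^3
Mass = 389.734542 * 1.99 / 1000 = 0.77557174 kg
Cost = 0.77557174 * 146.5 = 113.6213 $


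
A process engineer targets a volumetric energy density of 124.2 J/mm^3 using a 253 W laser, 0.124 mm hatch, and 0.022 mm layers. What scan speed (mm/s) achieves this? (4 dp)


v = 253 / (124.2*0.124*0.022) = 746.7145 mm/s


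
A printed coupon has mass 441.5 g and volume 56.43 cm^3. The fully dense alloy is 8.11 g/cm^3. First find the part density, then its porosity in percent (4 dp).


rho_part = 441.5 / 56.43 = 7.82385256 g/cm^3
Porosity = (1 - 7.82385256/8.11)*100 = 3.5283 %


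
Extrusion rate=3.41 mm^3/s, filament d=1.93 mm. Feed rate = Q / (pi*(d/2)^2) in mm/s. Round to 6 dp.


A = pi*(1.93/2)^2 = 2.92553
v = 3.41 / 2.92553 = 1.165601 mm/s


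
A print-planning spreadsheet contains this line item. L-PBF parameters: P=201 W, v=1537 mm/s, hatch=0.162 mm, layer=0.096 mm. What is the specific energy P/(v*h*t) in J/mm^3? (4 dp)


Build rate = 1537 * 0.162 * 0.096 = 23.903424 mm^3/s
SE = 201 / 23.903424 = 8.4088 J/mm^3


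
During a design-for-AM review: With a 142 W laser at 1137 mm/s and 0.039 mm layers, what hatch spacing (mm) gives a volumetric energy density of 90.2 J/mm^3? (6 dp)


h = 142 / (90.2*1137*0.039) = 0.035502 mm


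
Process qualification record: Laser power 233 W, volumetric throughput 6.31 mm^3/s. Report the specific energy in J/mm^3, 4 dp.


SE = 233 / 6.31 = 36.9255 J/mm^3


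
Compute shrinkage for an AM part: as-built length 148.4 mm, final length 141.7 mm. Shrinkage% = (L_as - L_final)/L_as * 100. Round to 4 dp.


Shrinkage = ((148.4-141.7)/148.4)*100 = 4.5148 %


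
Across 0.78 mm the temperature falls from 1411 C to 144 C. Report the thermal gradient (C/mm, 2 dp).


G = (1411-144)/0.78 = 1624.36 C/mm


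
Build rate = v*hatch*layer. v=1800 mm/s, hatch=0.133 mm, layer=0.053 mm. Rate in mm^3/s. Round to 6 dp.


Rate = 1800 * 0.133 * 0.053 = 12.6882 mm^3/s


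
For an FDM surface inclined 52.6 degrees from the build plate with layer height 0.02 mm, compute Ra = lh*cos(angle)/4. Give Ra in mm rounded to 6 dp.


Ra = 0.02 * cos(52.6) / 4 = 0.003037 mm


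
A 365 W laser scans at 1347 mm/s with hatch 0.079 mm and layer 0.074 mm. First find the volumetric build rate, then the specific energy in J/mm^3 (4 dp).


Build rate = 1347 * 0.079 * 0.074 = 7.874562 mm^3/s
SE = 365 / 7.874562 = 46.3518 J/mm^3


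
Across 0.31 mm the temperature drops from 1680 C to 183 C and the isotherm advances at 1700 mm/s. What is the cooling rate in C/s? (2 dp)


G = (1680-183)/0.31 = 4829.03225806 C/mm
CR = 4829.03225806 * 1700 = 8209354.84 C/s


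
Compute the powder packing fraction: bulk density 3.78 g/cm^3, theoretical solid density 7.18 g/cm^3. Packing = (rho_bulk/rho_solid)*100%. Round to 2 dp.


Packing = (3.78/7.18)*100 = 52.65 %


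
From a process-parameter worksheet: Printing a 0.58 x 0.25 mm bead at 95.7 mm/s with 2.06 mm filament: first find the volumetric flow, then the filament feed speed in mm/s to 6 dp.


Q = 0.58 * 0.25 * 95.7 = 13.8765 mm^3/s
A_fil = pi*(2.06/2)^2 = 3.33291565 mm^2
v_feed = 13.8765 / 3.33291565 = 4.163472 mm/s


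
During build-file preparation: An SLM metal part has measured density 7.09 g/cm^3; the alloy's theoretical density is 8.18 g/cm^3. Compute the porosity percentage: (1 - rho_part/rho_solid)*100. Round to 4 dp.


Porosity = (1-7.09/8.18)*100 = 13.3252 %


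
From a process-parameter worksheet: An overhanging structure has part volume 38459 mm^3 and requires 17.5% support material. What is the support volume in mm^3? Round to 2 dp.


V_support = 38459 * 0.175 = 6730.33 mm^3


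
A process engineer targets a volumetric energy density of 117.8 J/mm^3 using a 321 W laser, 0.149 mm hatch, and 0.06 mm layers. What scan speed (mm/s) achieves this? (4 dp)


v = 321 / (117.8*0.149*0.06) = 304.8051 mm/s


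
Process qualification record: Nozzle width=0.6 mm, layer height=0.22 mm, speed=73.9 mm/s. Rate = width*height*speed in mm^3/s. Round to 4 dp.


Rate = 0.6 * 0.22 * 73.9 = 9.7548 mm^3/s


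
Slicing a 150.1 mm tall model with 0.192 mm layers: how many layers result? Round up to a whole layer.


Layers = ceil(150.1/0.192) = 782


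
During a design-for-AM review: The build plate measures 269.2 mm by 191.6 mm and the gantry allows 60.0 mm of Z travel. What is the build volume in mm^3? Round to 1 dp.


V = 269.2 * 191.6 * 60.0 = 3094723.2 mm^3


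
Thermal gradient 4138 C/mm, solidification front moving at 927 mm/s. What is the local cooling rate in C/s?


CR = 4138 * 927 = 3835926 C/s


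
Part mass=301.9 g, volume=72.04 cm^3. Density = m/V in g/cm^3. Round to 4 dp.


rho = 301.9 / 72.04 = 4.1907 g/cm^3


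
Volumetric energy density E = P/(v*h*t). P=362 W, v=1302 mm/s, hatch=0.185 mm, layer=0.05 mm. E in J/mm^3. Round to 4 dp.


E = 362 / (1302*0.185*0.05) = 30.0577 J/mm^3


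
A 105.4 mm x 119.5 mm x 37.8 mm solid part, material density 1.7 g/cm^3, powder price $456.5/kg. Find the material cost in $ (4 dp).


V = 105.4 * 119.5 * 37.8 = 476102.34 mm^3 = 476.10234 cm^3
Mass = 476.10234 * 1.7 / 1000 = 0.80937398 kg
Cost = 0.80937398 * 456.5 = 369.4792 $


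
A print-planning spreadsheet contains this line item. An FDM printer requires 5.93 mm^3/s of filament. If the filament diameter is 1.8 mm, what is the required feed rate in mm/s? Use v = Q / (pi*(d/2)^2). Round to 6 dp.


A = pi*(1.8/2)^2 = 2.54469
v = 5.93 / 2.54469 = 2.330343 mm/s


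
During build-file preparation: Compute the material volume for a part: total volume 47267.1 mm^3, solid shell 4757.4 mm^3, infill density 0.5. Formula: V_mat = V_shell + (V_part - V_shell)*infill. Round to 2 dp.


V_infill = (47267.1 - 4757.4) * 0.5 = 21254.85
V_total = 4757.4 + 21254.85 = 26012.25 mm^3


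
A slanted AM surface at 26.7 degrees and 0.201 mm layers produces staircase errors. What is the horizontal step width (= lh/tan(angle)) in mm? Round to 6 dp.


step = 0.201 / tan(26.7) = 0.399644 mm


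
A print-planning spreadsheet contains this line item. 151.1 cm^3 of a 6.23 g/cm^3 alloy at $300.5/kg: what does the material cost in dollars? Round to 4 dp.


Mass = 151.1*6.23/1000 = 0.941353 kg
Cost = 0.941353 * 300.5 = 282.8766 $


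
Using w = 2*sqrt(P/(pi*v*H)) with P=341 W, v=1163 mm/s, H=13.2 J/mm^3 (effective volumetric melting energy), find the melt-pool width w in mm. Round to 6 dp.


w = 2*sqrt(341/(pi*1163*13.2)) = 0.168173 mm


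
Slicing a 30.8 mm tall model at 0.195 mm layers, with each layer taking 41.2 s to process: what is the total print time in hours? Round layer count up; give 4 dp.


Layers = ceil(30.8/0.195) = 158
t = 158 * 41.2 / 3600 = 1.8082 hrs


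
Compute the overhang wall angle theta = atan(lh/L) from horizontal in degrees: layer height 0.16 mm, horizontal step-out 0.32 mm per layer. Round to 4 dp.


angle = atan(0.16/0.32) = 26.5651 degrees


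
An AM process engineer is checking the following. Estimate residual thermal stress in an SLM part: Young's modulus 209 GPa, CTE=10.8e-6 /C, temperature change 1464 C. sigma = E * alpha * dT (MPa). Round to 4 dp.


sigma = 209*1000 * 10.8e-6 * 1464 = 3304.5408 MPa


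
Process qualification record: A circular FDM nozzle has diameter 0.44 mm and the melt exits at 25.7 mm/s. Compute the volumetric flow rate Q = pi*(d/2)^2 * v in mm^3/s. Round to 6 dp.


A = pi*(0.44/2)^2 = 0.15205308 mm^2
Q = 0.15205308 * 25.7 = 3.907764 mm^3/s


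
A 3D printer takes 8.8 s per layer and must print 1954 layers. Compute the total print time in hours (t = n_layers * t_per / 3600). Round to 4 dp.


t = 1954 * 8.8 / 3600 = 4.7764 hrs


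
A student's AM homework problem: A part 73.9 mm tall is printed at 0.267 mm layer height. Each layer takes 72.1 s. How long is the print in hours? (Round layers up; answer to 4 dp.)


Layers = ceil(73.9/0.267) = 277
t = 277 * 72.1 / 3600 = 5.5477 hrs


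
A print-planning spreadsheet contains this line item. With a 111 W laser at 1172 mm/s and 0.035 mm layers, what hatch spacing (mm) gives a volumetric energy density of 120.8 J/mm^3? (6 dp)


h = 111 / (120.8*1172*0.035) = 0.022401 mm


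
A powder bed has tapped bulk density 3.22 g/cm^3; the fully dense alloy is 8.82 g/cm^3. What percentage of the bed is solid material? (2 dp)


Packing = (3.22/8.82)*100 = 36.51 %


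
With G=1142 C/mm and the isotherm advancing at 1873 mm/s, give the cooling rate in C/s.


CR = 1142 * 1873 = 2138966 C/s


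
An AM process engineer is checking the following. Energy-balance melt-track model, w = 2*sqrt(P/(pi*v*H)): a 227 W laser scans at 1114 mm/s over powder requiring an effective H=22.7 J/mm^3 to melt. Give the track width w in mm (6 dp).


w = 2*sqrt(227/(pi*1114*22.7)) = 0.106909 mm


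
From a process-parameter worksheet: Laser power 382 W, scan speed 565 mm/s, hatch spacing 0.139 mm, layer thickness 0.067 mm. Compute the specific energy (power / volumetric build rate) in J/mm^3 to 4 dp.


Build rate = 565 * 0.139 * 0.067 = 5.261845 mm^3/s
SE = 382 / 5.261845 = 72.5981 J/mm^3


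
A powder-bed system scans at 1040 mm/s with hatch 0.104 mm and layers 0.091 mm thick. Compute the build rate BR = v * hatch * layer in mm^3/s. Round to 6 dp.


Rate = 1040 * 0.104 * 0.091 = 9.84256 mm^3/s


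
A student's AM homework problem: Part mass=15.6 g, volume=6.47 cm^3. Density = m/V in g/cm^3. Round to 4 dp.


rho = 15.6 / 6.47 = 2.4111 g/cm^3


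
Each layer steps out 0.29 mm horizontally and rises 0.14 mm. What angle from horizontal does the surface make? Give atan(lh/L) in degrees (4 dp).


angle = atan(0.14/0.29) = 25.7693 degrees


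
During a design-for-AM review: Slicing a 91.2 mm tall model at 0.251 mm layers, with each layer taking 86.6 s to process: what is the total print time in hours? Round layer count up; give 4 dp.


Layers = ceil(91.2/0.251) = 364
t = 364 * 86.6 / 3600 = 8.7562 hrs


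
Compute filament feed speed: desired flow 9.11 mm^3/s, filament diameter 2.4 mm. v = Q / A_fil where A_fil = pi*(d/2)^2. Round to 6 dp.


A = pi*(2.4/2)^2 = 4.523893
v = 9.11 / 4.523893 = 2.013752 mm/s


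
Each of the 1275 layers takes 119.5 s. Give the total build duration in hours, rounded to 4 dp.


t = 1275 * 119.5 / 3600 = 42.3229 hrs


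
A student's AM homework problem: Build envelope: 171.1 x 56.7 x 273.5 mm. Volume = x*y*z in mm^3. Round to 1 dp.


V = 171.1 * 56.7 * 273.5 = 2653324.7 mm^3


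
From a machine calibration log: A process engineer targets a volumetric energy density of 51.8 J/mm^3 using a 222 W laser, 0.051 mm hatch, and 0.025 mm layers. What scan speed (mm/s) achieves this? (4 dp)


v = 222 / (51.8*0.051*0.025) = 3361.3445 mm/s


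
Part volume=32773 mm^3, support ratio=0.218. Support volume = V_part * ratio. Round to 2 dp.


V_support = 32773 * 0.218 = 7144.51 mm^3


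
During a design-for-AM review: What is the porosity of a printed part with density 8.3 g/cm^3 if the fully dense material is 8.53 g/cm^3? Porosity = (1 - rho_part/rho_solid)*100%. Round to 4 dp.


Porosity = (1-8.3/8.53)*100 = 2.6964 %


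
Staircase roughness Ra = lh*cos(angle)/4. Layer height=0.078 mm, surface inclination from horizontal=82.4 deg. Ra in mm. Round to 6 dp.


Ra = 0.078 * cos(82.4) / 4 = 0.002579 mm


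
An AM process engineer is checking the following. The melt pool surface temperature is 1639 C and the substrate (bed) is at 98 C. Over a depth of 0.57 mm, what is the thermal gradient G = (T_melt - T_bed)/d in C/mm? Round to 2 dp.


G = (1639-98)/0.57 = 2703.51 C/mm


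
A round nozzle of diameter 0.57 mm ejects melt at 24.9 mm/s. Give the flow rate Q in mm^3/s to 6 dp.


A = pi*(0.57/2)^2 = 0.25517586 mm^2
Q = 0.25517586 * 24.9 = 6.353879 mm^3/s


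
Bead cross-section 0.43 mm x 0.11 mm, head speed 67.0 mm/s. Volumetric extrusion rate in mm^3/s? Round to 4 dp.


Rate = 0.43 * 0.11 * 67.0 = 3.1691 mm^3/s


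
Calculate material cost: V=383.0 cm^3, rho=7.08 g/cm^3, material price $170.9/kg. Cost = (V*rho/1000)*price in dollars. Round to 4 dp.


Mass = 383.0*7.08/1000 = 2.71164 kg
Cost = 2.71164 * 170.9 = 463.4193 $


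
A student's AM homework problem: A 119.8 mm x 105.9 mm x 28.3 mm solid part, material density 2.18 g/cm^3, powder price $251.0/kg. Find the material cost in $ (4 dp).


V = 119.8 * 105.9 * 28.3 = 359037.006 mm^3 = 359.037006 cm^3
Mass = 359.037006 * 2.18 / 1000 = 0.78270067 kg
Cost = 0.78270067 * 251.0 = 196.4579 $


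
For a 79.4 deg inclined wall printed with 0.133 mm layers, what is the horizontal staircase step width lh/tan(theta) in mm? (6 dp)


step = 0.133 / tan(79.4) = 0.02489 mm


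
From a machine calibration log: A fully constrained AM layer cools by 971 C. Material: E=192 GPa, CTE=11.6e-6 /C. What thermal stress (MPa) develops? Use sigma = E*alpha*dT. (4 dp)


sigma = 192*1000 * 11.6e-6 * 971 = 2162.6112 MPa


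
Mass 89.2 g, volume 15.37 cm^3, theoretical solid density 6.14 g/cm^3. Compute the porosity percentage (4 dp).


rho_part = 89.2 / 15.37 = 5.80351334 g/cm^3
Porosity = (1 - 5.80351334/6.14)*100 = 5.4802 %


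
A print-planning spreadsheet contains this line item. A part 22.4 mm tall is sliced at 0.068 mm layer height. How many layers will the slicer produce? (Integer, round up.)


Layers = ceil(22.4/0.068) = 330


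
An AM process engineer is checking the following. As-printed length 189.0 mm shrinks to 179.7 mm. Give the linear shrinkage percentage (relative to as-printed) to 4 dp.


Shrinkage = ((189.0-179.7)/189.0)*100 = 4.9206 %


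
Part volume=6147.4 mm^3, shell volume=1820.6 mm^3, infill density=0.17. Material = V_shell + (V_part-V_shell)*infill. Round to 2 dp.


V_infill = (6147.4 - 1820.6) * 0.17 = 735.56
V_total = 1820.6 + 735.56 = 2556.16 mm^3


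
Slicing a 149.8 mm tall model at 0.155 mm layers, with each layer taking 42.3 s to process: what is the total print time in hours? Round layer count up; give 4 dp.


Layers = ceil(149.8/0.155) = 967
t = 967 * 42.3 / 3600 = 11.3623 hrs


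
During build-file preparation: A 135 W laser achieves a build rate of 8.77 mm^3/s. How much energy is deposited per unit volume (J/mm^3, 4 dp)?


SE = 135 / 8.77 = 15.3934 J/mm^3


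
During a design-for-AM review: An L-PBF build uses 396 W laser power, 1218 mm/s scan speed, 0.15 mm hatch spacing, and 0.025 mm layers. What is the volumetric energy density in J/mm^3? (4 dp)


E = 396 / (1218*0.15*0.025) = 86.6995 J/mm^3


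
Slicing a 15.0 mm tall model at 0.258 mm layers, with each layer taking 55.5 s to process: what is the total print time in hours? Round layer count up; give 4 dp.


Layers = ceil(15.0/0.258) = 59
t = 59 * 55.5 / 3600 = 0.9096 hrs


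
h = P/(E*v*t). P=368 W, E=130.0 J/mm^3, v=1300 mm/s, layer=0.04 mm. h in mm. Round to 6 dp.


h = 368 / (130.0*1300*0.04) = 0.054438 mm


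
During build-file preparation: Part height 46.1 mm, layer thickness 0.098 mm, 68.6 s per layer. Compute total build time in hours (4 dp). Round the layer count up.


Layers = ceil(46.1/0.098) = 471
t = 471 * 68.6 / 3600 = 8.9752 hrs


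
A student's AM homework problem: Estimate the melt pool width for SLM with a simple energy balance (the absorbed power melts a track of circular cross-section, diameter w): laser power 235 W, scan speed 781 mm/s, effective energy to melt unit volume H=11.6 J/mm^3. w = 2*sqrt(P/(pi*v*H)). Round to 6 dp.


w = 2*sqrt(235/(pi*781*11.6)) = 0.181733 mm


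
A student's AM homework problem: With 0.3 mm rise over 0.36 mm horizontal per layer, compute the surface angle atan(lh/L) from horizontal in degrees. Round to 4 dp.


angle = atan(0.3/0.36) = 39.8056 degrees


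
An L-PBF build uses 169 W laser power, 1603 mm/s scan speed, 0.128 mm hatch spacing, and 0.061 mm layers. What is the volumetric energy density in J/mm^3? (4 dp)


E = 169 / (1603*0.128*0.061) = 13.5025 J/mm^3


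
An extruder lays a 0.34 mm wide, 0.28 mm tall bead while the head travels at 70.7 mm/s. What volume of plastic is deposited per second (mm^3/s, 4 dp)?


Rate = 0.34 * 0.28 * 70.7 = 6.7306 mm^3/s


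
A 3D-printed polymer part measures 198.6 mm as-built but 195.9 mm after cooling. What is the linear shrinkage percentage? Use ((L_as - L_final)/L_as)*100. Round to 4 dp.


Shrinkage = ((198.6-195.9)/198.6)*100 = 1.3595 %


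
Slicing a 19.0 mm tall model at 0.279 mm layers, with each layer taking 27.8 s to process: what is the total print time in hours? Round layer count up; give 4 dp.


Layers = ceil(19.0/0.279) = 69
t = 69 * 27.8 / 3600 = 0.5328 hrs


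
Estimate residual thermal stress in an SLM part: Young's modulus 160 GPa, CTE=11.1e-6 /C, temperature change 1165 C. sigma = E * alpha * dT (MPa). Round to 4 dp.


sigma = 160*1000 * 11.1e-6 * 1165 = 2069.04 MPa


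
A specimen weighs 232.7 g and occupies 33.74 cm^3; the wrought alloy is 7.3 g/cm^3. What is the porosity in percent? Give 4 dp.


rho_part = 232.7 / 33.74 = 6.89685833 g/cm^3
Porosity = (1 - 6.89685833/7.3)*100 = 5.5225 %


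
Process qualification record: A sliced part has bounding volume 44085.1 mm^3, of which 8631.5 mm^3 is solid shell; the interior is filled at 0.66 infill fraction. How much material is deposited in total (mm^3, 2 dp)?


V_infill = (44085.1 - 8631.5) * 0.66 = 23399.38
V_total = 8631.5 + 23399.38 = 32030.88 mm^3


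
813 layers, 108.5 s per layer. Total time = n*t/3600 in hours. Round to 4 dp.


t = 813 * 108.5 / 3600 = 24.5029 hrs


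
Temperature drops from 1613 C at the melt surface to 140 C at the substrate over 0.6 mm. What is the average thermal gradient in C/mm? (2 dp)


G = (1613-140)/0.6 = 2455.0 C/mm


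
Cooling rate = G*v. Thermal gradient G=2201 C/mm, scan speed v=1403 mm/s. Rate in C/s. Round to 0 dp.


CR = 2201 * 1403 = 3088003 C/s


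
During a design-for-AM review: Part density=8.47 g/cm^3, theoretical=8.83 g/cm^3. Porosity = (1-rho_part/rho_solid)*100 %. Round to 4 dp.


Porosity = (1-8.47/8.83)*100 = 4.077 %


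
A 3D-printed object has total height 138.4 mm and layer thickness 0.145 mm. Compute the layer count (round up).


Layers = ceil(138.4/0.145) = 955


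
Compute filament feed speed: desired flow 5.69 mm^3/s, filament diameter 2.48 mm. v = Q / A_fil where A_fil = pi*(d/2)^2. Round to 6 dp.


A = pi*(2.48/2)^2 = 4.830513
v = 5.69 / 4.830513 = 1.177929 mm/s


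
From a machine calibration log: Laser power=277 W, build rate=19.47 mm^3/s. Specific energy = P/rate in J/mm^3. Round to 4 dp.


SE = 277 / 19.47 = 14.227 J/mm^3


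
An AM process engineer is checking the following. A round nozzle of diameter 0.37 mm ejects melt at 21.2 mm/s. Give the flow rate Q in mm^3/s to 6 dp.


A = pi*(0.37/2)^2 = 0.10752101 mm^2
Q = 0.10752101 * 21.2 = 2.279445 mm^3/s


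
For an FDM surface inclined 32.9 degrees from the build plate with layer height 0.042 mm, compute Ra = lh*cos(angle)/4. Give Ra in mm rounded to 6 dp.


Ra = 0.042 * cos(32.9) / 4 = 0.008816 mm


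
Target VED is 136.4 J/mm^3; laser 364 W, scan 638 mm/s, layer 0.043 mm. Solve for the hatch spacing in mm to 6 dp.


h = 364 / (136.4*638*0.043) = 0.097274 mm


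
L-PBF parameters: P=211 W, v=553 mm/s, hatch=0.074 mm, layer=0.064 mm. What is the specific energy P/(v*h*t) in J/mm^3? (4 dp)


Build rate = 553 * 0.074 * 0.064 = 2.619008 mm^3/s
SE = 211 / 2.619008 = 80.5649 J/mm^3


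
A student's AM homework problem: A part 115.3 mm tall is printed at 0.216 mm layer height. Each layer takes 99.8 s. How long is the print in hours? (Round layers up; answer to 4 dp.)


Layers = ceil(115.3/0.216) = 534
t = 534 * 99.8 / 3600 = 14.8037 hrs


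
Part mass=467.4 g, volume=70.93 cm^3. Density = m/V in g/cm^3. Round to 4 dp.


rho = 467.4 / 70.93 = 6.5896 g/cm^3


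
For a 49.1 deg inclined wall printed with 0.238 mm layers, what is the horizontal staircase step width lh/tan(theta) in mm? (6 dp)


step = 0.238 / tan(49.1) = 0.206162 mm


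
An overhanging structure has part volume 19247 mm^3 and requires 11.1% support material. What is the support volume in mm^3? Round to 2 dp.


V_support = 19247 * 0.111 = 2136.42 mm^3


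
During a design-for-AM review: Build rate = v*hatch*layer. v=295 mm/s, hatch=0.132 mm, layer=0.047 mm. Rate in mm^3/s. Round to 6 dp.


Rate = 295 * 0.132 * 0.047 = 1.83018 mm^3/s


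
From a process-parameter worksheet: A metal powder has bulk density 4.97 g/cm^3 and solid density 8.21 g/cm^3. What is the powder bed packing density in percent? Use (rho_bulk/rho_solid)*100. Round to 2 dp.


Packing = (4.97/8.21)*100 = 60.54 %


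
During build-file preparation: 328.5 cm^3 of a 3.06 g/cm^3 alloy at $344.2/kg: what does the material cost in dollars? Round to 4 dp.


Mass = 328.5*3.06/1000 = 1.00521 kg
Cost = 1.00521 * 344.2 = 345.9933 $


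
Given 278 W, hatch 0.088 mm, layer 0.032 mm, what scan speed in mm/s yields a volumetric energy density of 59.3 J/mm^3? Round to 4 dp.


v = 278 / (59.3*0.088*0.032) = 1664.7823 mm/s


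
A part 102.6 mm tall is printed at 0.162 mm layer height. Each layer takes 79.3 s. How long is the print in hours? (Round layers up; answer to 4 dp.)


Layers = ceil(102.6/0.162) = 634
t = 634 * 79.3 / 3600 = 13.9656 hrs


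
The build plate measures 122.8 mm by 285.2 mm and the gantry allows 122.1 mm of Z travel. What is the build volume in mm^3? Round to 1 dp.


V = 122.8 * 285.2 * 122.1 = 4276254.6 mm^3


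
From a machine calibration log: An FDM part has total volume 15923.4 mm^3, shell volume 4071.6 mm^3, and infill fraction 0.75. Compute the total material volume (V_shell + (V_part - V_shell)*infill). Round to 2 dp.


V_infill = (15923.4 - 4071.6) * 0.75 = 8888.85
V_total = 4071.6 + 8888.85 = 12960.45 mm^3


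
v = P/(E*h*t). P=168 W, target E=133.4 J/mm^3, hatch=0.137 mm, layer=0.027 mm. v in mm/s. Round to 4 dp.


v = 168 / (133.4*0.137*0.027) = 340.4624 mm/s


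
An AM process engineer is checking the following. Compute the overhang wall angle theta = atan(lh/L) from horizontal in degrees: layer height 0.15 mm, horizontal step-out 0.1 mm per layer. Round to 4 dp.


angle = atan(0.15/0.1) = 56.3099 degrees


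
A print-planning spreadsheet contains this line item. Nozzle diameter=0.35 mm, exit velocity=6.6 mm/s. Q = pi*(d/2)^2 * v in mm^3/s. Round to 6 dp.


A = pi*(0.35/2)^2 = 0.09621128 mm^2
Q = 0.09621128 * 6.6 = 0.634994 mm^3/s


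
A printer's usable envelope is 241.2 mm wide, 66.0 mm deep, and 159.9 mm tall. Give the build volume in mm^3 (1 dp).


V = 241.2 * 66.0 * 159.9 = 2545480.1 mm^3


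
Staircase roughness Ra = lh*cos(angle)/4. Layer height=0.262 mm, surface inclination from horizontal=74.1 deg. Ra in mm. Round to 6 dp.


Ra = 0.262 * cos(74.1) / 4 = 0.017944 mm


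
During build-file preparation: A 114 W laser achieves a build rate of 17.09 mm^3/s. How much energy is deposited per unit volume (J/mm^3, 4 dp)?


SE = 114 / 17.09 = 6.6706 J/mm^3


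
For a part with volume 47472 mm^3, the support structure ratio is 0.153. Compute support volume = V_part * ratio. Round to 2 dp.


V_support = 47472 * 0.153 = 7263.22 mm^3


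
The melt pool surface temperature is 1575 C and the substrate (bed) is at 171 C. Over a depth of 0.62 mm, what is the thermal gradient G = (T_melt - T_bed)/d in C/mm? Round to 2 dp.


G = (1575-171)/0.62 = 2264.52 C/mm


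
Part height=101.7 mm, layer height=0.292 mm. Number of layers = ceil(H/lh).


Layers = ceil(101.7/0.292) = 349


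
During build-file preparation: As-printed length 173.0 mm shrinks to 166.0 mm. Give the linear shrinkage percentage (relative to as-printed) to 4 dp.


Shrinkage = ((173.0-166.0)/173.0)*100 = 4.0462 %


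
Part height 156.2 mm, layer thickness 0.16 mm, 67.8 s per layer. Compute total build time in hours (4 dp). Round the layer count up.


Layers = ceil(156.2/0.16) = 977
t = 977 * 67.8 / 3600 = 18.4002 hrs


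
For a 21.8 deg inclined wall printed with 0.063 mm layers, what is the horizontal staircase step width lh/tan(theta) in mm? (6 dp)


step = 0.063 / tan(21.8) = 0.157511 mm


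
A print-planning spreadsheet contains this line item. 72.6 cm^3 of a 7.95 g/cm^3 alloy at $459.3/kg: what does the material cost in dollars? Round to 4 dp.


Mass = 72.6*7.95/1000 = 0.57717 kg
Cost = 0.57717 * 459.3 = 265.0942 $


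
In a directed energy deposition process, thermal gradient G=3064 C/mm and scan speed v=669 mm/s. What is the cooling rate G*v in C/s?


CR = 3064 * 669 = 2049816 C/s


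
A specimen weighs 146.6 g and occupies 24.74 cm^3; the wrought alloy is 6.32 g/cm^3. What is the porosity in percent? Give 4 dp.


rho_part = 146.6 / 24.74 = 5.92562652 g/cm^3
Porosity = (1 - 5.92562652/6.32)*100 = 6.2401 %


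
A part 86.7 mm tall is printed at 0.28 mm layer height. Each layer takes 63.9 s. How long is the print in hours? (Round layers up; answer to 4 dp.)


Layers = ceil(86.7/0.28) = 310
t = 310 * 63.9 / 3600 = 5.5025 hrs


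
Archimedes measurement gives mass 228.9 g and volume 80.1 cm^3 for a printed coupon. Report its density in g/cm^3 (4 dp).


rho = 228.9 / 80.1 = 2.8577 g/cm^3


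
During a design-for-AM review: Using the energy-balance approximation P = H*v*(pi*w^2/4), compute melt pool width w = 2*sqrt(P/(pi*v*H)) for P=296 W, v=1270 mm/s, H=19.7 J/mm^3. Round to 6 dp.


w = 2*sqrt(296/(pi*1270*19.7)) = 0.122734 mm


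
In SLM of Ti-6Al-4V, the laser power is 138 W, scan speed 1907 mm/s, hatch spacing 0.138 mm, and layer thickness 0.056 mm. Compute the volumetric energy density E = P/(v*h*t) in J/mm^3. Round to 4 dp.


E = 138 / (1907*0.138*0.056) = 9.364 J/mm^3


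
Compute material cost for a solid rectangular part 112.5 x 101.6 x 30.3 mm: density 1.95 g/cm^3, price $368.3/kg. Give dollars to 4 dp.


V = 112.5 * 101.6 * 30.3 = 346329.0 mm^3 = 346.329 cm^3
Mass = 346.329 * 1.95 / 1000 = 0.67534155 kg
Cost = 0.67534155 * 368.3 = 248.7283 $


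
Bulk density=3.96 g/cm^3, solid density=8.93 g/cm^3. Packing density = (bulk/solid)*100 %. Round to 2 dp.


Packing = (3.96/8.93)*100 = 44.34 %


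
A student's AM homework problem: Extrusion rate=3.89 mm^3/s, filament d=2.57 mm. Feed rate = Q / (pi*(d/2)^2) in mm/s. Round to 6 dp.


A = pi*(2.57/2)^2 = 5.187476
v = 3.89 / 5.187476 = 0.749883 mm/s


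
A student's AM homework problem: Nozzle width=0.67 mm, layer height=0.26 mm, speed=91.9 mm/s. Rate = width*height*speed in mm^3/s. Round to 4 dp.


Rate = 0.67 * 0.26 * 91.9 = 16.009 mm^3/s


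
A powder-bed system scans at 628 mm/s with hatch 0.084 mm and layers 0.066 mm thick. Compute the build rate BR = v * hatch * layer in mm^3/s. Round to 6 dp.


Rate = 628 * 0.084 * 0.066 = 3.481632 mm^3/s


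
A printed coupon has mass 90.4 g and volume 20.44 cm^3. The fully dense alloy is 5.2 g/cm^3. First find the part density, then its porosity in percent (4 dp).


rho_part = 90.4 / 20.44 = 4.42270059 g/cm^3
Porosity = (1 - 4.42270059/5.2)*100 = 14.9481 %


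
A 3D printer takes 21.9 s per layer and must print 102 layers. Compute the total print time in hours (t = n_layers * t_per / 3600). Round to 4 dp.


t = 102 * 21.9 / 3600 = 0.6205 hrs


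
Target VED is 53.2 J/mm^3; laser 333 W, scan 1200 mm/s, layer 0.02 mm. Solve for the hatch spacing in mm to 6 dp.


h = 333 / (53.2*1200*0.02) = 0.260808 mm


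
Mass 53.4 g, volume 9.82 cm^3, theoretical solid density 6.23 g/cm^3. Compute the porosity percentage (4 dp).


rho_part = 53.4 / 9.82 = 5.43788187 g/cm^3
Porosity = (1 - 5.43788187/6.23)*100 = 12.7146 %


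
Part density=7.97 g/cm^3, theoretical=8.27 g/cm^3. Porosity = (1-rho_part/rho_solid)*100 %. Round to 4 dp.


Porosity = (1-7.97/8.27)*100 = 3.6276 %


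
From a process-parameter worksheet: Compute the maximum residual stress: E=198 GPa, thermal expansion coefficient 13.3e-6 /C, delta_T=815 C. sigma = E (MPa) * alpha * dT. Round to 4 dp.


sigma = 198*1000 * 13.3e-6 * 815 = 2146.221 MPa


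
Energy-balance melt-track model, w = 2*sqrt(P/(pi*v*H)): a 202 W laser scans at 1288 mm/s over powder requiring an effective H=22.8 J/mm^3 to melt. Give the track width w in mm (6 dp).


w = 2*sqrt(202/(pi*1288*22.8)) = 0.093585 mm


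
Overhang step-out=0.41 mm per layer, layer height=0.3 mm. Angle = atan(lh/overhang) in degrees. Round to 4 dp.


angle = atan(0.3/0.41) = 36.1932 degrees


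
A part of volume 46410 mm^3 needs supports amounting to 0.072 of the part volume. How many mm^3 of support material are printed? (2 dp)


V_support = 46410 * 0.072 = 3341.52 mm^3


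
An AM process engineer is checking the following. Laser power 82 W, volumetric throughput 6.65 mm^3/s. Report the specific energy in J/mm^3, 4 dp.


SE = 82 / 6.65 = 12.3308 J/mm^3


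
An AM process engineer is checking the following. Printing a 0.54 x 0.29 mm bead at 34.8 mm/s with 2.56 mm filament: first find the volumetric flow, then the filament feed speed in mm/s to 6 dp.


Q = 0.54 * 0.29 * 34.8 = 5.44968 mm^3/s
A_fil = pi*(2.56/2)^2 = 5.1471854 mm^2
v_feed = 5.44968 / 5.1471854 = 1.058769 mm/s


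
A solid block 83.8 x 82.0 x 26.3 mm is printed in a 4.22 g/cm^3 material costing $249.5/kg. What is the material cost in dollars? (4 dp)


V = 83.8 * 82.0 * 26.3 = 180723.08 mm^3 = 180.72308 cm^3
Mass = 180.72308 * 4.22 / 1000 = 0.7626514 kg
Cost = 0.7626514 * 249.5 = 190.2815 $


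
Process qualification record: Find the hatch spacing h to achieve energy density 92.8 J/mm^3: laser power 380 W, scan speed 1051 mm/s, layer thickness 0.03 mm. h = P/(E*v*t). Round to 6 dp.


h = 380 / (92.8*1051*0.03) = 0.129871 mm


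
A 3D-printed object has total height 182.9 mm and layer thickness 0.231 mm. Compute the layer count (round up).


Layers = ceil(182.9/0.231) = 792


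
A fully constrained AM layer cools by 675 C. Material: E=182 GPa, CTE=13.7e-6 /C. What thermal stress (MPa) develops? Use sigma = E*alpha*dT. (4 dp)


sigma = 182*1000 * 13.7e-6 * 675 = 1683.045 MPa


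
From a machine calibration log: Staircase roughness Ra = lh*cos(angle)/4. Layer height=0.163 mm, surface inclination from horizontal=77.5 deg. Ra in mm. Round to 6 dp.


Ra = 0.163 * cos(77.5) / 4 = 0.00882 mm


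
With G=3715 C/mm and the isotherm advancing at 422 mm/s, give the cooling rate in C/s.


CR = 3715 * 422 = 1567730 C/s


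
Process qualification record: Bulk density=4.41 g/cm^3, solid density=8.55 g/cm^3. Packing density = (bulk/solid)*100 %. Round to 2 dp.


Packing = (4.41/8.55)*100 = 51.58 %


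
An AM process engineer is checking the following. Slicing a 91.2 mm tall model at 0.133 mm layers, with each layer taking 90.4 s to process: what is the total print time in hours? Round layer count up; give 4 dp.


Layers = ceil(91.2/0.133) = 686
t = 686 * 90.4 / 3600 = 17.2262 hrs


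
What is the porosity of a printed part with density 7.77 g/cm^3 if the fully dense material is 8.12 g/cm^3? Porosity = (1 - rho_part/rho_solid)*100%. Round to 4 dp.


Porosity = (1-7.77/8.12)*100 = 4.3103 %


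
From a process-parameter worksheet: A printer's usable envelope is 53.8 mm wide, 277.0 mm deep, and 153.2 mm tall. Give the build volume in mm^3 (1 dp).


V = 53.8 * 277.0 * 153.2 = 2283078.3 mm^3


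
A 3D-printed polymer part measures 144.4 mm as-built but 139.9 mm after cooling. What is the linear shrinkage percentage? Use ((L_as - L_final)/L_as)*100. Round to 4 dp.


Shrinkage = ((144.4-139.9)/144.4)*100 = 3.1163 %


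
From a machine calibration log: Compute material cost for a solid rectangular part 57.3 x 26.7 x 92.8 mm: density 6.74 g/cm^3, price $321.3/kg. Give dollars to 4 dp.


V = 57.3 * 26.7 * 92.8 = 141975.648 mm^3 = 141.975648 cm^3
Mass = 141.975648 * 6.74 / 1000 = 0.95691587 kg
Cost = 0.95691587 * 321.3 = 307.4571 $


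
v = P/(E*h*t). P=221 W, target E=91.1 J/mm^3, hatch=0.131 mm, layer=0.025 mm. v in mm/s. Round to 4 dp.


v = 221 / (91.1*0.131*0.025) = 740.7345 mm/s


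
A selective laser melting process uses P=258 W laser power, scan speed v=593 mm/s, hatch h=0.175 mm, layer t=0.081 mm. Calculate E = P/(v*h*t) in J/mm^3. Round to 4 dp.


E = 258 / (593*0.175*0.081) = 30.6932 J/mm^3


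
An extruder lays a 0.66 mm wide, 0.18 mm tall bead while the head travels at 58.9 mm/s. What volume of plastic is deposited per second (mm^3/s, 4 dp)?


Rate = 0.66 * 0.18 * 58.9 = 6.9973 mm^3/s


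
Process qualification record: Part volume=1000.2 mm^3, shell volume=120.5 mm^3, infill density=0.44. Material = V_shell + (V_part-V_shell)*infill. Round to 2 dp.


V_infill = (1000.2 - 120.5) * 0.44 = 387.07
V_total = 120.5 + 387.07 = 507.57 mm^3


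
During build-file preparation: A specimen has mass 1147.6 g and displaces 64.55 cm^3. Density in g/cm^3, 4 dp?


rho = 1147.6 / 64.55 = 17.7785 g/cm^3


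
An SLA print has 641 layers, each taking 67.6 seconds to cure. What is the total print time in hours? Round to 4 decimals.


t = 641 * 67.6 / 3600 = 12.0366 hrs


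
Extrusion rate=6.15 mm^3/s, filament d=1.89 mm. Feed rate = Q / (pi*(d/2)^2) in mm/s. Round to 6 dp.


A = pi*(1.89/2)^2 = 2.805521
v = 6.15 / 2.805521 = 2.192106 mm/s


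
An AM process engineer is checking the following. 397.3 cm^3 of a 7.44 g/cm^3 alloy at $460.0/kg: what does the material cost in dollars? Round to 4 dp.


Mass = 397.3*7.44/1000 = 2.955912 kg
Cost = 2.955912 * 460.0 = 1359.7195 $


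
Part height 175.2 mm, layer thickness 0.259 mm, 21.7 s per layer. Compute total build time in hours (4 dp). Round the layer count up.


Layers = ceil(175.2/0.259) = 677
t = 677 * 21.7 / 3600 = 4.0808 hrs


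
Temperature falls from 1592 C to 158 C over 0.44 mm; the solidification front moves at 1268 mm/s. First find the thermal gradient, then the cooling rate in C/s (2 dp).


G = (1592-158)/0.44 = 3259.09090909 C/mm
CR = 3259.09090909 * 1268 = 4132527.27 C/s


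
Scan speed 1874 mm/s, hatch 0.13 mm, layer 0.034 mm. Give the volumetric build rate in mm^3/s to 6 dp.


Rate = 1874 * 0.13 * 0.034 = 8.28308 mm^3/s


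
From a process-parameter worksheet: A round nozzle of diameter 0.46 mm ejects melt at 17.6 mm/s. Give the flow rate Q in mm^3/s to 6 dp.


A = pi*(0.46/2)^2 = 0.16619025 mm^2
Q = 0.16619025 * 17.6 = 2.924948 mm^3/s


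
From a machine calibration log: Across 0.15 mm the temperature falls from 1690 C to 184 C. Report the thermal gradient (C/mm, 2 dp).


G = (1690-184)/0.15 = 10040.0 C/mm


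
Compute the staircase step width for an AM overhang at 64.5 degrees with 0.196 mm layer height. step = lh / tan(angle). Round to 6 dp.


step = 0.196 / tan(64.5) = 0.093487 mm


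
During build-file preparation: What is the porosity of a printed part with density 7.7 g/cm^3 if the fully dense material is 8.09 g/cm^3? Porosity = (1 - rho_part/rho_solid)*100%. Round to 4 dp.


Porosity = (1-7.7/8.09)*100 = 4.8208 %


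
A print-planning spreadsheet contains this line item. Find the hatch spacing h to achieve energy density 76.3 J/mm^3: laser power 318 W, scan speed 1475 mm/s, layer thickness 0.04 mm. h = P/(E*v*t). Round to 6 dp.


h = 318 / (76.3*1475*0.04) = 0.07064 mm


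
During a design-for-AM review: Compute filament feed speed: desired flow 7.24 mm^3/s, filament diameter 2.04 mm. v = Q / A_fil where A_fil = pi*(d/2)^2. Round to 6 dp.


A = pi*(2.04/2)^2 = 3.268513
v = 7.24 / 3.268513 = 2.215075 mm/s


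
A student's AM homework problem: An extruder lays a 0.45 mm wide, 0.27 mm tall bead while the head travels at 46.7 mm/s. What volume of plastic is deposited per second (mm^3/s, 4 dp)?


Rate = 0.45 * 0.27 * 46.7 = 5.6741 mm^3/s


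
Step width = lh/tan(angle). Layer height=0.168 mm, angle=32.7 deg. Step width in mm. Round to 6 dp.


step = 0.168 / tan(32.7) = 0.261687 mm


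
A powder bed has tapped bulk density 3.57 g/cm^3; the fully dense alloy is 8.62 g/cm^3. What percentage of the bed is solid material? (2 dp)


Packing = (3.57/8.62)*100 = 41.42 %


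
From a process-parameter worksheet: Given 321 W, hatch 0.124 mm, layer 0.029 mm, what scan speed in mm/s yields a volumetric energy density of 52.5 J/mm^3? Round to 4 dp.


v = 321 / (52.5*0.124*0.029) = 1700.3019 mm/s


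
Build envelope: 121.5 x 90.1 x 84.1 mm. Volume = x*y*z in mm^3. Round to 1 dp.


V = 121.5 * 90.1 * 84.1 = 920655.3 mm^3


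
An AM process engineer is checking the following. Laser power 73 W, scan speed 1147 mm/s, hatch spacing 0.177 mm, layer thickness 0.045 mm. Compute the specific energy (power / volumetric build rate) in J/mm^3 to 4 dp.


Build rate = 1147 * 0.177 * 0.045 = 9.135855 mm^3/s
SE = 73 / 9.135855 = 7.9905 J/mm^3


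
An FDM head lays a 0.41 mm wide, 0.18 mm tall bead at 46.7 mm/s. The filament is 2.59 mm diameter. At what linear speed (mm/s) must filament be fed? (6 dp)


Q = 0.41 * 0.18 * 46.7 = 3.44646 mm^3/s
A_fil = pi*(2.59/2)^2 = 5.26852942 mm^2
v_feed = 3.44646 / 5.26852942 = 0.65416 mm/s


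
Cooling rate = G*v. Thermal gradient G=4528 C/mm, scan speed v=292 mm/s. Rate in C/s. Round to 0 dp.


CR = 4528 * 292 = 1322176 C/s


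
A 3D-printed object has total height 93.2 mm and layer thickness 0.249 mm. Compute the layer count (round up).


Layers = ceil(93.2/0.249) = 375


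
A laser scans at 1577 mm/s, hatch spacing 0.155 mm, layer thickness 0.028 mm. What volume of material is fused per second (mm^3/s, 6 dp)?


Rate = 1577 * 0.155 * 0.028 = 6.84418 mm^3/s


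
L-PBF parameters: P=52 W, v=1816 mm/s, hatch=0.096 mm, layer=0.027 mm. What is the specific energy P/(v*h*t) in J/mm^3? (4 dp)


Build rate = 1816 * 0.096 * 0.027 = 4.707072 mm^3/s
SE = 52 / 4.707072 = 11.0472 J/mm^3


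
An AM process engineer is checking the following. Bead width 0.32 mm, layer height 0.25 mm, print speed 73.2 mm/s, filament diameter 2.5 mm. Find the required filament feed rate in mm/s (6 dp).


Q = 0.32 * 0.25 * 73.2 = 5.856 mm^3/s
A_fil = pi*(2.5/2)^2 = 4.90873852 mm^2
v_feed = 5.856 / 4.90873852 = 1.192975 mm/s
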